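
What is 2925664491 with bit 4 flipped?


2925664491 ^ (1 << 4) = 2925664491 ^ 16 = 2925664507

2925664507


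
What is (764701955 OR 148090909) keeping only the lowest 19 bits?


Step 1: 764701955 | 148090909 = 769129759
Step 2: 769129759 & 524287 = 523551

523551


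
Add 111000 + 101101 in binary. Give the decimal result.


111000 + 101101 = 1100101 = 101

101


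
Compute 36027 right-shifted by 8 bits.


0b1000110010111011 >> 8 = 0b10001100 = 140

140


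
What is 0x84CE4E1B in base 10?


84CE4E1B hex = 2228112923 decimal

2228112923


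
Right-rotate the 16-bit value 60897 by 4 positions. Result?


Rotate 0b1110110111100001 right by 4 (16-bit) = 0b1111011011110 = 7902

7902


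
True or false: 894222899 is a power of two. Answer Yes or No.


0b110101010011001100001000110011. Multiple bits set => No

No


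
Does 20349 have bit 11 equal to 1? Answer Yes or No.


0b100111101111101, bit 11 = 1. Yes

Yes


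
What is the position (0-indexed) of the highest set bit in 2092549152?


0b1111100101110011100010000100000. Highest set bit at position 30

30


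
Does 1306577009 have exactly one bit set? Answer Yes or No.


0b1001101111000001100100001110001. Multiple bits set => No

No


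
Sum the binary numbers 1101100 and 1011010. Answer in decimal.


1101100 + 1011010 = 11000110 = 198

198


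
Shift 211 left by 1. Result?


0b11010011 << 1 = 0b110100110 = 422

422


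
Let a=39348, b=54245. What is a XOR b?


39348 ^ 54245 = 19025

19025


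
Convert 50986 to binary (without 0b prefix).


50986 = 1100011100101010 in binary

1100011100101010


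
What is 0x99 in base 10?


99 hex = 153 decimal

153


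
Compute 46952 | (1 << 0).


46952 | (1 << 0) = 46952 | 1 = 46953

46953


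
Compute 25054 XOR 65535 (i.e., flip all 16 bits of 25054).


25054 ^ 65535 = 40481

40481


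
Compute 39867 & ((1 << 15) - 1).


39867 & 32767 = 7099

7099


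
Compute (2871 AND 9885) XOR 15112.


Step 1: 2871 & 9885 = 533
Step 2: 533 ^ 15112 = 14621

14621


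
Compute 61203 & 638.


0b1110111100010011 & 0b1001111110 = 0b1000010010 = 530

530


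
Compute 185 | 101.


0b10111001 | 0b1100101 = 0b11111101 = 253

253


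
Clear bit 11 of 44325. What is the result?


44325 & ~(1 << 11) = 42277

42277


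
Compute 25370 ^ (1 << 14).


25370 ^ (1 << 14) = 25370 ^ 16384 = 8986

8986


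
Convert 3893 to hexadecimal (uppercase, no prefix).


3893 = F35 hex

F35


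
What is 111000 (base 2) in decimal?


111000 in decimal = 56

56


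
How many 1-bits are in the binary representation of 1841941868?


0b1101101110010011100110101101100 has 18 set bits

18


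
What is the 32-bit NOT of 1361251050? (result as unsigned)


~0b1010001001000110000101011101010 = 0b10101110110111001111010100010101 = 2933716245 (32-bit unsigned)

2933716245


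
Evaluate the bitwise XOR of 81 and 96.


0b1010001 ^ 0b1100000 = 0b110001 = 49

49


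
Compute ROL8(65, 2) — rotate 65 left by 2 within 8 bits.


Rotate 0b1000001 left by 2 (8-bit) = 0b101 = 5

5


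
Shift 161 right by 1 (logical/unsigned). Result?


0b10100001 >> 1 = 0b1010000 = 80

80


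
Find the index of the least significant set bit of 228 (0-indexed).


0b11100100. Lowest set bit at position 2

2


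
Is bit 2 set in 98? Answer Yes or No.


0b1100010, bit 2 = 0. No

No


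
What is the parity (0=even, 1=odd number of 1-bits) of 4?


0b100 has 1 ones => parity 1

1


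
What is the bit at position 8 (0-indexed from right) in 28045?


0b110110110001101, position 8 = 1

1


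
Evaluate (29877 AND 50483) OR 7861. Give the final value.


Step 1: 29877 & 50483 = 17457
Step 2: 17457 | 7861 = 24245

24245


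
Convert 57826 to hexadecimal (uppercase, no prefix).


57826 = E1E2 hex

E1E2


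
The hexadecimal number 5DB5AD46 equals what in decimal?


5DB5AD46 hex = 1572187462 decimal

1572187462


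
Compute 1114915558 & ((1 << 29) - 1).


1114915558 & 536870911 = 41173734

41173734


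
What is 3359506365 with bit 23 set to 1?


3359506365 | (1 << 23) = 3359506365 | 8388608 = 3367894973

3367894973


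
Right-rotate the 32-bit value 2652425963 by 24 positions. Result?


Rotate 0b10011110000110001100111011101011 right by 24 (32-bit) = 0b11000110011101110101110011110 = 416213918

416213918


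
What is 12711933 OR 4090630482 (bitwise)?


0b110000011111011111111101 | 0b11110011110100100001000101010010 = 0b11110011110100111111011111111111 = 4090755071

4090755071


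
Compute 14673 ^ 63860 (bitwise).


0b11100101010001 ^ 0b1111100101110100 = 0b1100000000100101 = 49189

49189


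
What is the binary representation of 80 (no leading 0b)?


80 = 1010000 in binary

1010000


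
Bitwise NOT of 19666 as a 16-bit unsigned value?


~0b100110011010010 = 0b1011001100101101 = 45869 (16-bit unsigned)

45869


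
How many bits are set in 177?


0b10110001 has 4 set bits

4


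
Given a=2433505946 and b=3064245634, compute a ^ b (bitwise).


2433505946 ^ 3064245634 = 665384728

665384728


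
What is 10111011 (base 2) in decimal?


10111011 in decimal = 187

187


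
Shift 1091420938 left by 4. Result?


0b1000001000011011100001100001010 << 4 = 0b10000010000110111000011000010100000 = 17462735008

17462735008


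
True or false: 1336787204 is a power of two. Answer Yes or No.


0b1001111101011011100000100000100. Multiple bits set => No

No


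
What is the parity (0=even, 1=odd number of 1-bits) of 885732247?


0b110100110010110011001110010111 has 17 ones => parity 1

1


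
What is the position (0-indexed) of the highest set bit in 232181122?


0b1101110101101100110110000010. Highest set bit at position 27

27


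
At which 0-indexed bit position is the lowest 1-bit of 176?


0b10110000. Lowest set bit at position 4

4


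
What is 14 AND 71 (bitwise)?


0b1110 & 0b1000111 = 0b110 = 6

6


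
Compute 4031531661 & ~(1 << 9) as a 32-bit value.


4031531661 & ~(1 << 9) = 4031531149

4031531149


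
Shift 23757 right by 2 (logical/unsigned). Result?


0b101110011001101 >> 2 = 0b1011100110011 = 5939

5939


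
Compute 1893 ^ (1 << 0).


1893 ^ (1 << 0) = 1893 ^ 1 = 1892

1892


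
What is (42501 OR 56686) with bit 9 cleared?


Step 1: 42501 | 56686 = 65391
Step 2: 65391 & ~(1 << 9) = 64879

64879


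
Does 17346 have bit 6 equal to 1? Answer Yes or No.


0b100001111000010, bit 6 = 1. Yes

Yes


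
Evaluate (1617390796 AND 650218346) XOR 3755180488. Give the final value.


Step 1: 1617390796 & 650218346 = 541132872
Step 2: 541132872 ^ 3755180488 = 4287793536

4287793536


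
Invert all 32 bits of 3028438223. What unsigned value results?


3028438223 ^ 4294967295 = 1266529072

1266529072


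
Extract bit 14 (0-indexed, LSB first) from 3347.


0b110100010011, position 14 = 0

0


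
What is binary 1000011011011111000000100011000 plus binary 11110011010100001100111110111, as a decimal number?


1000011011011111000000100011000 + 11110011010100001100111110111 = 1100001110110011001101100001111 = 1641650959

1641650959


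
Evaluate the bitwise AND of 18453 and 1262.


0b100100000010101 & 0b10011101110 = 0b100 = 4

4


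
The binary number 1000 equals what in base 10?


1000 in decimal = 8

8


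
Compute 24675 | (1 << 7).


24675 | (1 << 7) = 24675 | 128 = 24803

24803


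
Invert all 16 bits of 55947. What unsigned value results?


55947 ^ 65535 = 9588

9588


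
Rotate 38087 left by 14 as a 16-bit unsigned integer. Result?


Rotate 0b1001010011000111 left by 14 (16-bit) = 0b1110010100110001 = 58673

58673


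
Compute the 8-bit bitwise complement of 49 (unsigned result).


~0b110001 = 0b11001110 = 206 (8-bit unsigned)

206


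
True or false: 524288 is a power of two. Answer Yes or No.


0b10000000000000000000. Only one bit set => Yes

Yes


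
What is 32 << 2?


0b100000 << 2 = 0b10000000 = 128

128


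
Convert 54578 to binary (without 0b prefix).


54578 = 1101010100110010 in binary

1101010100110010


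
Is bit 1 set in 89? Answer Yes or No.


0b1011001, bit 1 = 0. No

No


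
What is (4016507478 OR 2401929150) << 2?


Step 1: 4016507478 | 2401929150 = 4017065982
Step 2: 4017065982 << 2 = 16068263928

16068263928


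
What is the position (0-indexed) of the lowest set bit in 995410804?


0b111011010101001100001101110100. Lowest set bit at position 2

2


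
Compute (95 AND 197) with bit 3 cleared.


Step 1: 95 & 197 = 69
Step 2: 69 & ~(1 << 3) = 69

69


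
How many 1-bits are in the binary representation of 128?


0b10000000 has 1 set bits

1


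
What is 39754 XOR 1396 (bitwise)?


0b1001101101001010 ^ 0b10101110100 = 0b1001111000111110 = 40510

40510


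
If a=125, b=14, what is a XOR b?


125 ^ 14 = 115

115


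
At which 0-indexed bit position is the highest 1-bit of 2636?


0b101001001100. Highest set bit at position 11

11


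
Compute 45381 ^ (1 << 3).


45381 ^ (1 << 3) = 45381 ^ 8 = 45389

45389


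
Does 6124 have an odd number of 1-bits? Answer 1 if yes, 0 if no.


0b1011111101100 has 9 ones => parity 1

1


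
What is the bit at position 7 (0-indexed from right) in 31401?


0b111101010101001, position 7 = 1

1


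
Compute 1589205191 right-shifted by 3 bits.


0b1011110101110010101100011000111 >> 3 = 0b1011110101110010101100011000 = 198650648

198650648


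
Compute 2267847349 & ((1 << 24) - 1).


2267847349 & 16777215 = 2923189

2923189


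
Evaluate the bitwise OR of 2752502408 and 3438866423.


0b10100100000011111101101010001000 | 0b11001100111110001110111111110111 = 0b11101100111111111111111111111111 = 3976200191

3976200191


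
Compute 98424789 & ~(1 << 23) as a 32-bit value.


98424789 & ~(1 << 23) = 90036181

90036181


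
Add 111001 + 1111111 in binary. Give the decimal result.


111001 + 1111111 = 10111000 = 184

184


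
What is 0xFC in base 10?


FC hex = 252 decimal

252


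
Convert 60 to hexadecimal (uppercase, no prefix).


60 = 3C hex

3C


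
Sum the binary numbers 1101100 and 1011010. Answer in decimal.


1101100 + 1011010 = 11000110 = 198

198


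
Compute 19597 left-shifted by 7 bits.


0b100110010001101 << 7 = 0b1001100100011010000000 = 2508416

2508416


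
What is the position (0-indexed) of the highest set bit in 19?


0b10011. Highest set bit at position 4

4


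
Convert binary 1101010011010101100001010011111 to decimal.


1101010011010101100001010011111 in decimal = 1785381535

1785381535


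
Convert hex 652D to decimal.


652D hex = 25901 decimal

25901


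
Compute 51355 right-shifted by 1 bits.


0b1100100010011011 >> 1 = 0b110010001001101 = 25677

25677


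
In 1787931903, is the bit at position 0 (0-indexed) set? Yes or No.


0b1101010100100011010110011111111, bit 0 = 1. Yes

Yes


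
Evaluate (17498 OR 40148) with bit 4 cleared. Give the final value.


Step 1: 17498 | 40148 = 56542
Step 2: 56542 & ~(1 << 4) = 56526

56526


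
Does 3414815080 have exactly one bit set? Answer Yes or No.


0b11001011100010011111000101101000. Multiple bits set => No

No


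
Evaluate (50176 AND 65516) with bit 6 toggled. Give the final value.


Step 1: 50176 & 65516 = 50176
Step 2: 50176 ^ (1 << 6) = 50176 ^ 64 = 50240

50240


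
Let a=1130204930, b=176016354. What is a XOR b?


1130204930 ^ 176016354 = 1226851552

1226851552


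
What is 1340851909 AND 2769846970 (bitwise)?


0b1001111111010111100011011000101 & 0b10100101000110001000001010111010 = 0b101000010001000001010000000 = 84443776

84443776


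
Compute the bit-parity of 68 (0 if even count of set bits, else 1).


0b1000100 has 2 ones => parity 0

0


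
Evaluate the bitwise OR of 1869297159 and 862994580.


0b1101111011010110011011000000111 | 0b110011011100000100000010010100 = 0b1111111011110110111011010010111 = 2138797719

2138797719


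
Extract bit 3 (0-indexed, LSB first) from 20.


0b10100, position 3 = 0

0


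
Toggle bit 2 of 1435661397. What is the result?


1435661397 ^ (1 << 2) = 1435661397 ^ 4 = 1435661393

1435661393


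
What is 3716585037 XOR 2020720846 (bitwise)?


0b11011101100001101001011001001101 ^ 0b1111000011100011100000011001110 = 0b10100101111101110101011010000011 = 2784450179

2784450179


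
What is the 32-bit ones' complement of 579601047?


579601047 ^ 4294967295 = 3715366248

3715366248


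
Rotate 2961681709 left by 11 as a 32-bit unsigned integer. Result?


Rotate 0b10110000100001111010110100101101 left by 11 (32-bit) = 0b111101011010010110110110000100 = 1030319492

1030319492


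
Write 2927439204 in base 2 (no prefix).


2927439204 = 10101110011111010010110101100100 in binary

10101110011111010010110101100100


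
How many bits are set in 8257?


0b10000001000001 has 3 set bits

3


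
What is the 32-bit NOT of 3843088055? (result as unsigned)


~0b11100101000100001101111010110111 = 0b11010111011110010000101001000 = 451879240 (32-bit unsigned)

451879240


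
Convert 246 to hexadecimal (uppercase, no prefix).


246 = F6 hex

F6


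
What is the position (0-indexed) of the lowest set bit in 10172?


0b10011110111100. Lowest set bit at position 2

2


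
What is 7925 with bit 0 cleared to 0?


7925 & ~(1 << 0) = 7924

7924


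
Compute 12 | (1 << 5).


12 | (1 << 5) = 12 | 32 = 44

44


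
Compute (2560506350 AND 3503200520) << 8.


Step 1: 2560506350 & 3503200520 = 2425231624
Step 2: 2425231624 << 8 = 620859295744

620859295744


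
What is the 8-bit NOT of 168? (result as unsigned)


~0b10101000 = 0b1010111 = 87 (8-bit unsigned)

87


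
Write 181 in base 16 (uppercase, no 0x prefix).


181 = B5 hex

B5


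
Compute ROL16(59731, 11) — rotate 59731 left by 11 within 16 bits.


Rotate 0b1110100101010011 left by 11 (16-bit) = 0b1001111101001010 = 40778

40778


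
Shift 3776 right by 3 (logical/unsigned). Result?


0b111011000000 >> 3 = 0b111011000 = 472

472


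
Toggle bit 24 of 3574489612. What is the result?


3574489612 ^ (1 << 24) = 3574489612 ^ 16777216 = 3557712396

3557712396


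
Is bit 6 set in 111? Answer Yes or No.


0b1101111, bit 6 = 1. Yes

Yes


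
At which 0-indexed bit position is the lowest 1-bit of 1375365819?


0b1010001111110100110101010111011. Lowest set bit at position 0

0


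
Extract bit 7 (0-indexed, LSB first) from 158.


0b10011110, position 7 = 1

1


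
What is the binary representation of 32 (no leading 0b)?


32 = 100000 in binary

100000


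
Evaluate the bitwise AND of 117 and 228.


0b1110101 & 0b11100100 = 0b1100100 = 100

100


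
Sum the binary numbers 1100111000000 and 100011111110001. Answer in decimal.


1100111000000 + 100011111110001 = 110000110110001 = 25009

25009


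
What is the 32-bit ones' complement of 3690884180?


3690884180 ^ 4294967295 = 604083115

604083115


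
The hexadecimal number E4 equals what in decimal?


E4 hex = 228 decimal

228


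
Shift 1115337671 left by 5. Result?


0b1000010011110101011001111000111 << 5 = 0b100001001111010101100111100011100000 = 35690805472

35690805472


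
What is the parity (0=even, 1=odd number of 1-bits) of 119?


0b1110111 has 6 ones => parity 0

0


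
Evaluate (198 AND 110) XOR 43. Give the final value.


Step 1: 198 & 110 = 70
Step 2: 70 ^ 43 = 109

109


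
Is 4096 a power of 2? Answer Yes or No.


0b1000000000000. Only one bit set => Yes

Yes


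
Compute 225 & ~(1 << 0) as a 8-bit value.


225 & ~(1 << 0) = 224

224


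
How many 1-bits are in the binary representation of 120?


0b1111000 has 4 set bits

4


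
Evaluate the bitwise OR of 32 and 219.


0b100000 | 0b11011011 = 0b11111011 = 251

251


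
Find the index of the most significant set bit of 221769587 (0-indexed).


0b1101001101111110111101110011. Highest set bit at position 27

27


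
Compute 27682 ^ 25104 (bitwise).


0b110110000100010 ^ 0b110001000010000 = 0b111000110010 = 3634

3634


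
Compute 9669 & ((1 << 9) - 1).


9669 & 511 = 453

453


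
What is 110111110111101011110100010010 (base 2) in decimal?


110111110111101011110100010010 in decimal = 937344274

937344274


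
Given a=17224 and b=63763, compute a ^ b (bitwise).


17224 ^ 63763 = 47707

47707


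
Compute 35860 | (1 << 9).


35860 | (1 << 9) = 35860 | 512 = 36372

36372


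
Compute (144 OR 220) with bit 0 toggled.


Step 1: 144 | 220 = 220
Step 2: 220 ^ (1 << 0) = 220 ^ 1 = 221

221


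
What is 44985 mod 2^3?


44985 & 7 = 1

1


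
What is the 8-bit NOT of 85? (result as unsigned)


~0b1010101 = 0b10101010 = 170 (8-bit unsigned)

170


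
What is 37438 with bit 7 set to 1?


37438 | (1 << 7) = 37438 | 128 = 37566

37566


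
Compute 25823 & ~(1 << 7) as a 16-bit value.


25823 & ~(1 << 7) = 25695

25695


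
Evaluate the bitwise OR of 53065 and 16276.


0b1100111101001001 | 0b11111110010100 = 0b1111111111011101 = 65501

65501


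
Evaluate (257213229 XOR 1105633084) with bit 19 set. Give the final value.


Step 1: 257213229 ^ 1105633084 = 1320311825
Step 2: 1320311825 | (1 << 19) = 1320311825 | 524288 = 1320836113

1320836113


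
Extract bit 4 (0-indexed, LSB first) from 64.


0b1000000, position 4 = 0

0


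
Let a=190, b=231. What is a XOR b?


190 ^ 231 = 89

89


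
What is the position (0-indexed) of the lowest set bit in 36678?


0b1000111101000110. Lowest set bit at position 1

1


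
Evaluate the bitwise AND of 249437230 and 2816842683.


0b1110110111100001110000101110 & 0b10100111111001011001101110111011 = 0b110110001000001100000101010 = 113514538

113514538


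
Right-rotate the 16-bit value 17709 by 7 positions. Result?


Rotate 0b100010100101101 right by 7 (16-bit) = 0b101101010001010 = 23178

23178


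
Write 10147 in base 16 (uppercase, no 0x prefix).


10147 = 27A3 hex

27A3


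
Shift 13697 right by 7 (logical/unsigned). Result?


0b11010110000001 >> 7 = 0b1101011 = 107

107


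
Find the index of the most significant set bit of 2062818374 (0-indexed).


0b1111010111101000001110001000110. Highest set bit at position 30

30


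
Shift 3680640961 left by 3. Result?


0b11011011011000100001111111000001 << 3 = 0b11011011011000100001111111000001000 = 29445127688

29445127688


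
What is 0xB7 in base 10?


B7 hex = 183 decimal

183


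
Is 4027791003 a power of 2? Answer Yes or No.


0b11110000000100110011011010011011. Multiple bits set => No

No


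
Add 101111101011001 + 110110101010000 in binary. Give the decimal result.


101111101011001 + 110110101010000 = 1100110010101001 = 52393

52393


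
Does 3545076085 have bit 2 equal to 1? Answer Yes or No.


0b11010011010011011001000101110101, bit 2 = 1. Yes

Yes


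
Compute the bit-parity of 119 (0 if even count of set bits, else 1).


0b1110111 has 6 ones => parity 0

0


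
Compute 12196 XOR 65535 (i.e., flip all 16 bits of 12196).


12196 ^ 65535 = 53339

53339


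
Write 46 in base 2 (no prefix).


46 = 101110 in binary

101110


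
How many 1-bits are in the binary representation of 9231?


0b10010000001111 has 6 set bits

6


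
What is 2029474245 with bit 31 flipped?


2029474245 ^ (1 << 31) = 2029474245 ^ 2147483648 = 4176957893

4176957893


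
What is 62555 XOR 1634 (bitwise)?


0b1111010001011011 ^ 0b11001100010 = 0b1111001000111001 = 62009

62009


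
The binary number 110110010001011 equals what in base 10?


110110010001011 in decimal = 27787

27787


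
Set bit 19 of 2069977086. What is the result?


2069977086 | (1 << 19) = 2069977086 | 524288 = 2070501374

2070501374


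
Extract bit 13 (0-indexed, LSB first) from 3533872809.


0b11010010101000101001111010101001, position 13 = 0

0


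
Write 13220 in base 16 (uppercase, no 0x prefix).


13220 = 33A4 hex

33A4


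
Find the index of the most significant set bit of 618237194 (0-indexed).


0b100100110110011000110100001010. Highest set bit at position 29

29


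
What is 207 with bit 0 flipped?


207 ^ (1 << 0) = 207 ^ 1 = 206

206


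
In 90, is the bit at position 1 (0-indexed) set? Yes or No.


0b1011010, bit 1 = 1. Yes

Yes


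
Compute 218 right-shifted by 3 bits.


0b11011010 >> 3 = 0b11011 = 27

27


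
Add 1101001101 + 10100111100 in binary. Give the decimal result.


1101001101 + 10100111100 = 100010001001 = 2185

2185


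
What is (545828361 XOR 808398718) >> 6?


Step 1: 545828361 ^ 808398718 = 279413111
Step 2: 279413111 >> 6 = 4365829

4365829


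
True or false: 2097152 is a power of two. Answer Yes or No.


0b1000000000000000000000. Only one bit set => Yes

Yes


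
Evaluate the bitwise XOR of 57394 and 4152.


0b1110000000110010 ^ 0b1000000111000 = 0b1111000000001010 = 61450

61450


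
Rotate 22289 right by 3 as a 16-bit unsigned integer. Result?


Rotate 0b101011100010001 right by 3 (16-bit) = 0b10101011100010 = 10978

10978


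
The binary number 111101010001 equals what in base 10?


111101010001 in decimal = 3921

3921


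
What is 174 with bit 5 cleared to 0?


174 & ~(1 << 5) = 142

142


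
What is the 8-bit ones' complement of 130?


130 ^ 255 = 125

125


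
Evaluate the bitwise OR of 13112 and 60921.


0b11001100111000 | 0b1110110111111001 = 0b1111111111111001 = 65529

65529


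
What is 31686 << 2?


0b111101111000110 << 2 = 0b11110111100011000 = 126744

126744


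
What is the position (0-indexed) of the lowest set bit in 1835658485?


0b1101101011010011110110011110101. Lowest set bit at position 0

0


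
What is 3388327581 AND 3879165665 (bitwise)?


0b11001001111101011100011010011101 & 0b11100111001101110101111011100001 = 0b11000001001101010100011010000001 = 3241494145

3241494145


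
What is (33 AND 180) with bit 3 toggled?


Step 1: 33 & 180 = 32
Step 2: 32 ^ (1 << 3) = 32 ^ 8 = 40

40


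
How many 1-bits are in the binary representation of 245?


0b11110101 has 6 set bits

6


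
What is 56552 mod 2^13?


56552 & 8191 = 7400

7400


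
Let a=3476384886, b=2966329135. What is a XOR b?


3476384886 ^ 2966329135 = 2147220313

2147220313


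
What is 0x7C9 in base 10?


7C9 hex = 1993 decimal

1993


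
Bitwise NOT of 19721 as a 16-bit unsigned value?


~0b100110100001001 = 0b1011001011110110 = 45814 (16-bit unsigned)

45814


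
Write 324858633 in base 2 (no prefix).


324858633 = 10011010111001111001100001001 in binary

10011010111001111001100001001


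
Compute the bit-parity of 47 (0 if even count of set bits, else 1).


0b101111 has 5 ones => parity 1

1


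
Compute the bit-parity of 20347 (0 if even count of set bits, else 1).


0b100111101111011 has 11 ones => parity 1

1


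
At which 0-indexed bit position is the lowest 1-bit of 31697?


0b111101111010001. Lowest set bit at position 0

0


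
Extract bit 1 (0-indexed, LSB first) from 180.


0b10110100, position 1 = 0

0


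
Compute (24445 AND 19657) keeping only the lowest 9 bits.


Step 1: 24445 & 19657 = 19529
Step 2: 19529 & 511 = 73

73


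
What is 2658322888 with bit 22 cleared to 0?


2658322888 & ~(1 << 22) = 2654128584

2654128584


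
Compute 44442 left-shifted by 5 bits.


0b1010110110011010 << 5 = 0b101011011001101000000 = 1422144

1422144


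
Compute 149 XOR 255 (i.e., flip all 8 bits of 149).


149 ^ 255 = 106

106


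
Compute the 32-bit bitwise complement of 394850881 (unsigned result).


~0b10111100010001111001001000001 = 0b11101000011101110000110110111110 = 3900116414 (32-bit unsigned)

3900116414


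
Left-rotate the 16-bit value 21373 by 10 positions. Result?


Rotate 0b101001101111101 left by 10 (16-bit) = 0b1111010101001101 = 62797

62797


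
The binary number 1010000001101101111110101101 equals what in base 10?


1010000001101101111110101101 in decimal = 168222637

168222637


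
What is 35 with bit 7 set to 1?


35 | (1 << 7) = 35 | 128 = 163

163


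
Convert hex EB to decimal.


EB hex = 235 decimal

235


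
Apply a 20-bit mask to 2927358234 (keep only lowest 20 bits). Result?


2927358234 & 1048575 = 782618

782618


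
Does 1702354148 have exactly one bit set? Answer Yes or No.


0b1100101011101111101110011100100. Multiple bits set => No

No


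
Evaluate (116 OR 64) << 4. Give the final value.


Step 1: 116 | 64 = 116
Step 2: 116 << 4 = 1856

1856


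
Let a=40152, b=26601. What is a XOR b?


40152 ^ 26601 = 64305

64305


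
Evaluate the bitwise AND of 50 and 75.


0b110010 & 0b1001011 = 0b10 = 2

2


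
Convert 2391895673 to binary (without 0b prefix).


2391895673 = 10001110100100010110111001111001 in binary

10001110100100010110111001111001


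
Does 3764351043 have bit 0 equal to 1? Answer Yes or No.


0b11100000010111110111000001000011, bit 0 = 1. Yes

Yes


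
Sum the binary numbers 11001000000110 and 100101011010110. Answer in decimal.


11001000000110 + 100101011010110 = 111110011011100 = 31964

31964


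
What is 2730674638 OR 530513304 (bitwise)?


0b10100010110000101100100111001110 | 0b11111100111101111110110011000 = 0b10111111110111101111110111011110 = 3219062238

3219062238


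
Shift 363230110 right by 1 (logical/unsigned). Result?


0b10101101001100111001110011110 >> 1 = 0b1010110100110011100111001111 = 181615055

181615055


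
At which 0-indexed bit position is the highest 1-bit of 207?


0b11001111. Highest set bit at position 7

7


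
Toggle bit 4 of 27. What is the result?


27 ^ (1 << 4) = 27 ^ 16 = 11

11


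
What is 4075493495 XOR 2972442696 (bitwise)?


0b11110010111010110001100001110111 ^ 0b10110001001010111110000001001000 = 0b1000011110000001111100000111111 = 1136719935

1136719935


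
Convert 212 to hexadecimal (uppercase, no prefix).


212 = D4 hex

D4


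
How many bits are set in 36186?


0b1000110101011010 has 8 set bits

8


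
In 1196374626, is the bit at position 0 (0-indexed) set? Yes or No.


0b1000111010011110011101001100010, bit 0 = 0. No

No


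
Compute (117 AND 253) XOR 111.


Step 1: 117 & 253 = 117
Step 2: 117 ^ 111 = 26

26


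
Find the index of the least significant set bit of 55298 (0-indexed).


0b1101100000000010. Lowest set bit at position 1

1


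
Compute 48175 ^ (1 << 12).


48175 ^ (1 << 12) = 48175 ^ 4096 = 44079

44079


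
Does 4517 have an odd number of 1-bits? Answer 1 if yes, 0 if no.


0b1000110100101 has 6 ones => parity 0

0


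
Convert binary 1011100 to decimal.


1011100 in decimal = 92

92


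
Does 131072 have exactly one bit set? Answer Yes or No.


0b100000000000000000. Only one bit set => Yes

Yes


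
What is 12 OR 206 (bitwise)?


0b1100 | 0b11001110 = 0b11001110 = 206

206


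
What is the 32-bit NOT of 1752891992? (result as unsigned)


~0b1101000011110110000001001011000 = 0b10010111100001001111110110100111 = 2542075303 (32-bit unsigned)

2542075303


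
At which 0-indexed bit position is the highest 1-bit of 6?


0b110. Highest set bit at position 2

2


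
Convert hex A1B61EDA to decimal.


A1B61EDA hex = 2713067226 decimal

2713067226


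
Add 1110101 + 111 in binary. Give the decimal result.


1110101 + 111 = 1111100 = 124

124


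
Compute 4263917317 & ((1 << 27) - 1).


4263917317 & 134217727 = 103167749

103167749


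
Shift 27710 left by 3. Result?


0b110110000111110 << 3 = 0b110110000111110000 = 221680

221680


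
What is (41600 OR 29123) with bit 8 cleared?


Step 1: 41600 | 29123 = 62403
Step 2: 62403 & ~(1 << 8) = 62147

62147


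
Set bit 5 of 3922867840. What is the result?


3922867840 | (1 << 5) = 3922867840 | 32 = 3922867872

3922867872


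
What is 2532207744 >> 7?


0b10010110111011100110110010000000 >> 7 = 0b1001011011101110011011001 = 19782873

19782873


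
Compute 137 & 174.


0b10001001 & 0b10101110 = 0b10001000 = 136

136


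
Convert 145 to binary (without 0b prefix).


145 = 10010001 in binary

10010001


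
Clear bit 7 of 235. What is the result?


235 & ~(1 << 7) = 107

107


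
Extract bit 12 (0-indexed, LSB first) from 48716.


0b1011111001001100, position 12 = 1

1


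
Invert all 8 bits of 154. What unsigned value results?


154 ^ 255 = 101

101


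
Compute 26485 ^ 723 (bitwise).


0b110011101110101 ^ 0b1011010011 = 0b110010110100110 = 26022

26022


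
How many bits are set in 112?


0b1110000 has 3 set bits

3


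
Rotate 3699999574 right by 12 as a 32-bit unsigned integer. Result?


Rotate 0b11011100100010011000001101010110 right by 12 (32-bit) = 0b110101011011011100100010011000 = 896387224

896387224


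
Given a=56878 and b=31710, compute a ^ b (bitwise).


56878 ^ 31710 = 42480

42480


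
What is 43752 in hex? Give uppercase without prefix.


43752 = AAE8 hex

AAE8


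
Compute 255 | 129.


0b11111111 | 0b10000001 = 0b11111111 = 255

255


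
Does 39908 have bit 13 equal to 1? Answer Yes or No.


0b1001101111100100, bit 13 = 0. No

No


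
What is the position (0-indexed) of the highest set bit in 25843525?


0b1100010100101011101000101. Highest set bit at position 24

24


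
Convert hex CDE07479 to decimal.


CDE07479 hex = 3454039161 decimal

3454039161


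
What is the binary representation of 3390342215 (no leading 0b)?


3390342215 = 11001010000101001000010001000111 in binary

11001010000101001000010001000111


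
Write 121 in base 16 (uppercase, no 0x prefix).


121 = 79 hex

79


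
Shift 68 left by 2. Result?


0b1000100 << 2 = 0b100010000 = 272

272


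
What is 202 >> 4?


0b11001010 >> 4 = 0b1100 = 12

12


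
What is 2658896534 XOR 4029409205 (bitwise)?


0b10011110011110111000101010010110 ^ 0b11110000001010111110011110110101 = 0b1101110010100000110110100100011 = 1850764579

1850764579


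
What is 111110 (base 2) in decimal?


111110 in decimal = 62

62


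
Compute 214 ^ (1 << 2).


214 ^ (1 << 2) = 214 ^ 4 = 210

210


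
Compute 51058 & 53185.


0b1100011101110010 & 0b1100111111000001 = 0b1100011101000000 = 51008

51008


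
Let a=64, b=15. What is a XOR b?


64 ^ 15 = 79

79


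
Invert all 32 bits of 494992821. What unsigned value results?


494992821 ^ 4294967295 = 3799974474

3799974474


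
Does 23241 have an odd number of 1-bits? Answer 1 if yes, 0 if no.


0b101101011001001 has 8 ones => parity 0

0


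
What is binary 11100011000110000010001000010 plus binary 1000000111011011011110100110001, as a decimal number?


11100011000110000010001000010 + 1000000111011011011110100110001 = 1011101010100001100000101110011 = 1565573491

1565573491


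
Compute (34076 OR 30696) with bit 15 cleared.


Step 1: 34076 | 30696 = 63484
Step 2: 63484 & ~(1 << 15) = 30716

30716


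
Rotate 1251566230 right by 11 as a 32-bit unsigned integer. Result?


Rotate 0b1001010100110010110001010010110 right by 11 (32-bit) = 0b1010010110010010101001100101100 = 1388925740

1388925740


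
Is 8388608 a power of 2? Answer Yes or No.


0b100000000000000000000000. Only one bit set => Yes

Yes


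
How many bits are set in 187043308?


0b1011001001100000110111101100 has 14 set bits

14


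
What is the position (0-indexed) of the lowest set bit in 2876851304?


0b10101011011110010100010001101000. Lowest set bit at position 3

3


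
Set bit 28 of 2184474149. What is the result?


2184474149 | (1 << 28) = 2184474149 | 268435456 = 2452909605

2452909605


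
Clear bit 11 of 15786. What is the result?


15786 & ~(1 << 11) = 13738

13738


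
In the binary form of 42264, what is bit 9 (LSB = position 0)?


0b1010010100011000, position 9 = 0

0


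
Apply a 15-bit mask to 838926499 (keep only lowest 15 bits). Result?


838926499 & 32767 = 163

163


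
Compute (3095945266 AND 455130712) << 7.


Step 1: 3095945266 & 455130712 = 402661392
Step 2: 402661392 << 7 = 51540658176

51540658176


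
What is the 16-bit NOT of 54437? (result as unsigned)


~0b1101010010100101 = 0b10101101011010 = 11098 (16-bit unsigned)

11098


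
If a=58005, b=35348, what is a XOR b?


58005 ^ 35348 = 26753

26753


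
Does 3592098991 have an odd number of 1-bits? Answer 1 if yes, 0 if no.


0b11010110000110110001010010101111 has 17 ones => parity 1

1


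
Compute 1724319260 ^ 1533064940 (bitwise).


0b1100110110001110000011000011100 ^ 0b1011011011000001011011011101100 = 0b111101101001111011000011110000 = 1034399984

1034399984


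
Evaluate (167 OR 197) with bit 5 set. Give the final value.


Step 1: 167 | 197 = 231
Step 2: 231 | (1 << 5) = 231 | 32 = 231

231


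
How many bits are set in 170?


0b10101010 has 4 set bits

4


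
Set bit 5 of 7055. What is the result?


7055 | (1 << 5) = 7055 | 32 = 7087

7087


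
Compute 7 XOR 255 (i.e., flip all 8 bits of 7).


7 ^ 255 = 248

248


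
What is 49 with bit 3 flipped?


49 ^ (1 << 3) = 49 ^ 8 = 57

57


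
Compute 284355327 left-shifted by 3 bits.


0b10000111100101110101011111111 << 3 = 0b10000111100101110101011111111000 = 2274842616

2274842616


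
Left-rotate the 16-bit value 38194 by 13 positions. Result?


Rotate 0b1001010100110010 left by 13 (16-bit) = 0b101001010100110 = 21158

21158


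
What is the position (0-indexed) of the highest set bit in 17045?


0b100001010010101. Highest set bit at position 14

14


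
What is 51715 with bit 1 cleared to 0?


51715 & ~(1 << 1) = 51713

51713


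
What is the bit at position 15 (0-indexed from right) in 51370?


0b1100100010101010, position 15 = 1

1


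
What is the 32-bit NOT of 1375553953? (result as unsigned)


~0b1010001111111010100100110100001 = 0b10101110000000101011011001011110 = 2919413342 (32-bit unsigned)

2919413342


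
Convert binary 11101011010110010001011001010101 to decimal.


11101011010110010001011001010101 in decimal = 3948484181

3948484181


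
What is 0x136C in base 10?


136C hex = 4972 decimal

4972


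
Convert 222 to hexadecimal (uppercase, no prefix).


222 = DE hex

DE


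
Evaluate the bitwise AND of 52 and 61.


0b110100 & 0b111101 = 0b110100 = 52

52


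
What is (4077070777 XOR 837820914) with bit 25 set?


Step 1: 4077070777 ^ 837820914 = 3270707275
Step 2: 3270707275 | (1 << 25) = 3270707275 | 33554432 = 3270707275

3270707275


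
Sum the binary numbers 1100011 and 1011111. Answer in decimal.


1100011 + 1011111 = 11000010 = 194

194


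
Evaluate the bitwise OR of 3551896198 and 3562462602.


0b11010011101101011010001010000110 | 0b11010100010101101101110110001010 = 0b11010111111101111111111110001110 = 3623354254

3623354254


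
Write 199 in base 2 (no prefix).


199 = 11000111 in binary

11000111


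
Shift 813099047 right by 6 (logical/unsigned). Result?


0b110000011101101110100000100111 >> 6 = 0b110000011101101110100000 = 12704672

12704672


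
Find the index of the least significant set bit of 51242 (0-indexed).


0b1100100000101010. Lowest set bit at position 1

1


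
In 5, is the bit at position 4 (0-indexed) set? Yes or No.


0b101, bit 4 = 0. No

No


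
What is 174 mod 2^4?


174 & 15 = 14

14


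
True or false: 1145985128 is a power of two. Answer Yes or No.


0b1000100010011100101100001101000. Multiple bits set => No

No


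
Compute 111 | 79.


0b1101111 | 0b1001111 = 0b1101111 = 111

111


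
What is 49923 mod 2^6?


49923 & 63 = 3

3


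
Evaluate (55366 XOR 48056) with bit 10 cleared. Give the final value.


Step 1: 55366 ^ 48056 = 25598
Step 2: 25598 & ~(1 << 10) = 25598

25598


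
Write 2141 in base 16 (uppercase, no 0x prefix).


2141 = 85D hex

85D


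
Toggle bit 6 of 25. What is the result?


25 ^ (1 << 6) = 25 ^ 64 = 89

89


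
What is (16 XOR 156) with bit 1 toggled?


Step 1: 16 ^ 156 = 140
Step 2: 140 ^ (1 << 1) = 140 ^ 2 = 142

142


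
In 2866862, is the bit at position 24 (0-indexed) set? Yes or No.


0b1010111011111010101110, bit 24 = 0. No

No


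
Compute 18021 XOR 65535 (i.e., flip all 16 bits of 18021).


18021 ^ 65535 = 47514

47514


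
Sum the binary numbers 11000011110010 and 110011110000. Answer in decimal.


11000011110010 + 110011110000 = 11110111100010 = 15842

15842


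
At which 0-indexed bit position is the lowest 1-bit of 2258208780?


0b10000110100110011000100000001100. Lowest set bit at position 2

2


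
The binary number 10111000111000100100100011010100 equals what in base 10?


10111000111000100100100011010100 in decimal = 3101837524

3101837524


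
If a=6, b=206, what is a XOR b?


6 ^ 206 = 200

200


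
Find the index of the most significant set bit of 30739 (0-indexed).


0b111100000010011. Highest set bit at position 14

14


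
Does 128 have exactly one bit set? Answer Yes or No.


0b10000000. Only one bit set => Yes

Yes


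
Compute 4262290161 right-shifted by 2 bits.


0b11111110000011010110001011110001 >> 2 = 0b111111100000110101100010111100 = 1065572540

1065572540


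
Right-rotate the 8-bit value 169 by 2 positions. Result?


Rotate 0b10101001 right by 2 (8-bit) = 0b1101010 = 106

106


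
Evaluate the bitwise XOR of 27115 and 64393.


0b110100111101011 ^ 0b1111101110001001 = 0b1001001001100010 = 37474

37474


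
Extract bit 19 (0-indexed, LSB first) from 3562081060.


0b11010100010100010000101100100100, position 19 = 0

0


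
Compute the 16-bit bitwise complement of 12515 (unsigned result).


~0b11000011100011 = 0b1100111100011100 = 53020 (16-bit unsigned)

53020


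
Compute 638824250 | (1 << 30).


638824250 | (1 << 30) = 638824250 | 1073741824 = 1712566074

1712566074


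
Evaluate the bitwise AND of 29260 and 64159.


0b111001001001100 & 0b1111101010011111 = 0b111001000001100 = 29196

29196


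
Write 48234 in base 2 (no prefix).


48234 = 1011110001101010 in binary

1011110001101010


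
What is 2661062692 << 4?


0b10011110100111001001100000100100 << 4 = 0b100111101001110010011000001001000000 = 42577003072

42577003072


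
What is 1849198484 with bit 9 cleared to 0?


1849198484 & ~(1 << 9) = 1849197972

1849197972


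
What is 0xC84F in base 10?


C84F hex = 51279 decimal

51279


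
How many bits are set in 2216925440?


0b10000100001000111001100100000000 has 9 set bits

9


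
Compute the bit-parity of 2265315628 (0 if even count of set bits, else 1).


0b10000111000001011111100100101100 has 15 ones => parity 1

1
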